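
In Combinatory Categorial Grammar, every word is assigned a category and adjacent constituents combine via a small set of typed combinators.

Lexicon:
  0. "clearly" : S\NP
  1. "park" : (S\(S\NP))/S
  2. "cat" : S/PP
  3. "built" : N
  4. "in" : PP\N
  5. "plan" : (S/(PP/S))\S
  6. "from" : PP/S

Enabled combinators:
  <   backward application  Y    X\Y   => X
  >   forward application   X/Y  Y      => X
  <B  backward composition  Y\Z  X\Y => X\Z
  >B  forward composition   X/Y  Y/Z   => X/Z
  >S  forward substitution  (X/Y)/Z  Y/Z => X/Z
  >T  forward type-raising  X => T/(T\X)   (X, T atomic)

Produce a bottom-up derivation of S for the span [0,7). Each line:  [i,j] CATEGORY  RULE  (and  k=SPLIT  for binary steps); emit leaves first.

[0,7] S   <
  [0,1] "clearly" : S\NP
  [1,7] S\(S\NP)   >
    [1,2] "park" : (S\(S\NP))/S
    [2,7] S   >
      [2,6] S/(PP/S)   <
        [2,5] S   >
          [2,3] "cat" : S/PP
          [3,5] PP   <
            [3,4] "built" : N
            [4,5] "in" : PP\N
        [5,6] "plan" : (S/(PP/S))\S
      [6,7] "from" : PP/S

[0,1] S\NP  lex  "clearly"
[1,2] (S\(S\NP))/S  lex  "park"
[2,3] S/PP  lex  "cat"
[3,4] N  lex  "built"
[4,5] PP\N  lex  "in"
[3,5] PP  <  k=4
[2,5] S  >  k=3
[5,6] (S/(PP/S))\S  lex  "plan"
[2,6] S/(PP/S)  <  k=5
[6,7] PP/S  lex  "from"
[2,7] S  >  k=6
[1,7] S\(S\NP)  >  k=2
[0,7] S  <  k=1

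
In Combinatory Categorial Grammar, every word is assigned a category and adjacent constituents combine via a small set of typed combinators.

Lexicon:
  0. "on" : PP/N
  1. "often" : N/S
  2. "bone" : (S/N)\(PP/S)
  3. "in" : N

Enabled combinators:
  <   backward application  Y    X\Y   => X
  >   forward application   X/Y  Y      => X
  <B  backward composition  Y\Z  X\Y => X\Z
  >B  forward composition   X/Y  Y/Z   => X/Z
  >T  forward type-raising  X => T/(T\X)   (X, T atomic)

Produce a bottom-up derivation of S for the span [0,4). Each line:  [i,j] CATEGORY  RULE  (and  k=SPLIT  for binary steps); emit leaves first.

[0,1] PP/N  lex  "on"
[1,2] N/S  lex  "often"
[0,2] PP/S  >B  k=1
[2,3] (S/N)\(PP/S)  lex  "bone"
[0,3] S/N  <  k=2
[3,4] N  lex  "in"
[0,4] S  >  k=3

[0,4] S   >
  [0,3] S/N   <
    [0,2] PP/S   >B
      [0,1] "on" : PP/N
      [1,2] "often" : N/S
    [2,3] "bone" : (S/N)\(PP/S)
  [3,4] "in" : N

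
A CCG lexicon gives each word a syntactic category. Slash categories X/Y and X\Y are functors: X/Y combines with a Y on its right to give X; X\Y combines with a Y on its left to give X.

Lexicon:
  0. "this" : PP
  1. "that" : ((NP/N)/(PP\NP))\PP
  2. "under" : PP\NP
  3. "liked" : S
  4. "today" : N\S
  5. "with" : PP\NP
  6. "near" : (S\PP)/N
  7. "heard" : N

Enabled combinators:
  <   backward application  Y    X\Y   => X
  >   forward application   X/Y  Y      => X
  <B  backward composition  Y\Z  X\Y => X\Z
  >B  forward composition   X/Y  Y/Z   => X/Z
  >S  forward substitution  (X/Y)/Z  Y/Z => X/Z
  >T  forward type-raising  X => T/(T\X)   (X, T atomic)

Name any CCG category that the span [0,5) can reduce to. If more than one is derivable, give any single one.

NP

[0,8] S   <
  [0,5] NP   >
    [0,3] NP/N   >
      [0,2] (NP/N)/(PP\NP)   <
        [0,1] "this" : PP
        [1,2] "that" : ((NP/N)/(PP\NP))\PP
      [2,3] "under" : PP\NP
    [3,5] N   >
      [3,4] N/(N\S)   >T
        [3,4] "liked" : S
      [4,5] "today" : N\S
  [5,8] S\NP   <B
    [5,6] "with" : PP\NP
    [6,8] S\PP   >
      [6,7] "near" : (S\PP)/N
      [7,8] "heard" : N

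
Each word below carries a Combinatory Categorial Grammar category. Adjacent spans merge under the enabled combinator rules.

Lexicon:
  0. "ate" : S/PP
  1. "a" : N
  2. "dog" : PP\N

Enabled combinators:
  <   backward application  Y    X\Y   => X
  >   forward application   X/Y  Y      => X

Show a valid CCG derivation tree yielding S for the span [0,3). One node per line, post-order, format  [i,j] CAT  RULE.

[0,3] S   >
  [0,1] "ate" : S/PP
  [1,3] PP   <
    [1,2] "a" : N
    [2,3] "dog" : PP\N

[0,1] S/PP  lex  "ate"
[1,2] N  lex  "a"
[2,3] PP\N  lex  "dog"
[1,3] PP  <  k=2
[0,3] S  >  k=1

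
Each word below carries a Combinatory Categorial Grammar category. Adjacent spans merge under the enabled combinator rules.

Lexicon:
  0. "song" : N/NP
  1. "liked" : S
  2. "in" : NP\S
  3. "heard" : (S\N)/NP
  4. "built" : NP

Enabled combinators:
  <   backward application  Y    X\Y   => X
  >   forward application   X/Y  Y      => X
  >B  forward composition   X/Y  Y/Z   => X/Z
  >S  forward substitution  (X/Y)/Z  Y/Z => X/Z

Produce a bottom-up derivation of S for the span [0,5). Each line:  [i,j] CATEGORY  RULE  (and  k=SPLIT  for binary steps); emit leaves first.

[0,1] N/NP  lex  "song"
[1,2] S  lex  "liked"
[2,3] NP\S  lex  "in"
[1,3] NP  <  k=2
[0,3] N  >  k=1
[3,4] (S\N)/NP  lex  "heard"
[4,5] NP  lex  "built"
[3,5] S\N  >  k=4
[0,5] S  <  k=3

[0,5] S   <
  [0,3] N   >
    [0,1] "song" : N/NP
    [1,3] NP   <
      [1,2] "liked" : S
      [2,3] "in" : NP\S
  [3,5] S\N   >
    [3,4] "heard" : (S\N)/NP
    [4,5] "built" : NP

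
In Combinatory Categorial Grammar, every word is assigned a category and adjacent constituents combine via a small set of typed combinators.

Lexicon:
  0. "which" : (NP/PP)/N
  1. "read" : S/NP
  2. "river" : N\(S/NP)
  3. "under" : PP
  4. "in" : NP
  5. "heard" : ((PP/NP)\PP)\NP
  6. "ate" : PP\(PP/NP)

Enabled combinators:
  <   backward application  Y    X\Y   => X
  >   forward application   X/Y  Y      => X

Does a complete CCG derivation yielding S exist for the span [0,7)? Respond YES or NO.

(NP/PP)/N S/NP N\(S/NP) PP NP ((PP/NP)\PP)\NP PP\(PP/NP)
CKY chart[0,7] = {NP}; S ∉ chart

NO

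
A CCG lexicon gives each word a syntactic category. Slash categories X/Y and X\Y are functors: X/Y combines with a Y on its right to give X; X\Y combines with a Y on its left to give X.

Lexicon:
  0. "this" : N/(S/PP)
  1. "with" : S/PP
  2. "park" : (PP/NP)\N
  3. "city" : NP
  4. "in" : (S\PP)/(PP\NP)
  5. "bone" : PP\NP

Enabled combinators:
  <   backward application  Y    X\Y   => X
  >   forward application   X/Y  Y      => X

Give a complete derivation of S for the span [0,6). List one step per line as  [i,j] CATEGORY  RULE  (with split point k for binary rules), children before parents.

[0,1] N/(S/PP)  lex  "this"
[1,2] S/PP  lex  "with"
[0,2] N  >  k=1
[2,3] (PP/NP)\N  lex  "park"
[0,3] PP/NP  <  k=2
[3,4] NP  lex  "city"
[0,4] PP  >  k=3
[4,5] (S\PP)/(PP\NP)  lex  "in"
[5,6] PP\NP  lex  "bone"
[4,6] S\PP  >  k=5
[0,6] S  <  k=4

[0,6] S   <
  [0,4] PP   >
    [0,3] PP/NP   <
      [0,2] N   >
        [0,1] "this" : N/(S/PP)
        [1,2] "with" : S/PP
      [2,3] "park" : (PP/NP)\N
    [3,4] "city" : NP
  [4,6] S\PP   >
    [4,5] "in" : (S\PP)/(PP\NP)
    [5,6] "bone" : PP\NP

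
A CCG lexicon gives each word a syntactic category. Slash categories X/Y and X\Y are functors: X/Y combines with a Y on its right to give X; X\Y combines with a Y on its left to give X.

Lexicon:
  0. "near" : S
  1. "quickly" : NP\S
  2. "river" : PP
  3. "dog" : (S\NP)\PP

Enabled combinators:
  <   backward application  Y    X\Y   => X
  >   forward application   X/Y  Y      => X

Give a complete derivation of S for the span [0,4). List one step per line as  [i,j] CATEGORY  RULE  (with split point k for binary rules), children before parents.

[0,1] S  lex  "near"
[1,2] NP\S  lex  "quickly"
[0,2] NP  <  k=1
[2,3] PP  lex  "river"
[3,4] (S\NP)\PP  lex  "dog"
[2,4] S\NP  <  k=3
[0,4] S  <  k=2

[0,4] S   <
  [0,2] NP   <
    [0,1] "near" : S
    [1,2] "quickly" : NP\S
  [2,4] S\NP   <
    [2,3] "river" : PP
    [3,4] "dog" : (S\NP)\PP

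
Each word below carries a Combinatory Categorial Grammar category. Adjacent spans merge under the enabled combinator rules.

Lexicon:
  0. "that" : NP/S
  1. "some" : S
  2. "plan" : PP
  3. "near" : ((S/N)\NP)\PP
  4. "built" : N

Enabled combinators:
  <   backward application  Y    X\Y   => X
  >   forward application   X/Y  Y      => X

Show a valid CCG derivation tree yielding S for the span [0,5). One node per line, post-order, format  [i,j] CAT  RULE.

[0,5] S   >
  [0,4] S/N   <
    [0,2] NP   >
      [0,1] "that" : NP/S
      [1,2] "some" : S
    [2,4] (S/N)\NP   <
      [2,3] "plan" : PP
      [3,4] "near" : ((S/N)\NP)\PP
  [4,5] "built" : N

[0,1] NP/S  lex  "that"
[1,2] S  lex  "some"
[0,2] NP  >  k=1
[2,3] PP  lex  "plan"
[3,4] ((S/N)\NP)\PP  lex  "near"
[2,4] (S/N)\NP  <  k=3
[0,4] S/N  <  k=2
[4,5] N  lex  "built"
[0,5] S  >  k=4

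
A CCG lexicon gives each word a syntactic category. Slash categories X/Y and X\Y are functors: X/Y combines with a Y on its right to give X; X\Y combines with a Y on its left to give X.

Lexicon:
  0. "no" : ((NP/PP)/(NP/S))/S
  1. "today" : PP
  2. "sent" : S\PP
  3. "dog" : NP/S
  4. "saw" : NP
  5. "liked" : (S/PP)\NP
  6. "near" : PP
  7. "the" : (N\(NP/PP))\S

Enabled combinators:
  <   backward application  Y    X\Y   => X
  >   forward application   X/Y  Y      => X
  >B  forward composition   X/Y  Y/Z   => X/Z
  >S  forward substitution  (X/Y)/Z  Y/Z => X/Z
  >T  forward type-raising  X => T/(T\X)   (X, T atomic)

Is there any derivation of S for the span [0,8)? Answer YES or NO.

NO

((NP/PP)/(NP/S))/S PP S\PP NP/S NP (S/PP)\NP PP (N\(NP/PP))\S
CKY chart[0,8] = {N, N/(N\N), NP/(NP\N), PP/(PP\N), S/(S\N)}; S ∉ chart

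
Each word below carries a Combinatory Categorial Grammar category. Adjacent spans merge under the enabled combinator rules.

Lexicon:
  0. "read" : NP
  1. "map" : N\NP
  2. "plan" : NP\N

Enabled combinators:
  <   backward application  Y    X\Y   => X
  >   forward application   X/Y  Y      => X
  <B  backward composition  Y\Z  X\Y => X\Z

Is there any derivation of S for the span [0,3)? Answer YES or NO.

NO

NP N\NP NP\N
CKY chart[0,3] = {NP}; S ∉ chart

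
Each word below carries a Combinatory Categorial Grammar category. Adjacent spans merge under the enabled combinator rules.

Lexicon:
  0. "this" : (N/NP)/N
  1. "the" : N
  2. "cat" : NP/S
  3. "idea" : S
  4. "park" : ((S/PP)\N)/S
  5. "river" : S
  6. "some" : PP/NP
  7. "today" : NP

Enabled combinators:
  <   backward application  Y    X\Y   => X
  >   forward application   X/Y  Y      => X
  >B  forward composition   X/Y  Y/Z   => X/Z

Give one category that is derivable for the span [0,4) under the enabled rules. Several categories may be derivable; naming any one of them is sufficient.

N

[0,8] S   >
  [0,6] S/PP   <
    [0,4] N   >
      [0,2] N/NP   >
        [0,1] "this" : (N/NP)/N
        [1,2] "the" : N
      [2,4] NP   >
        [2,3] "cat" : NP/S
        [3,4] "idea" : S
    [4,6] (S/PP)\N   >
      [4,5] "park" : ((S/PP)\N)/S
      [5,6] "river" : S
  [6,8] PP   >
    [6,7] "some" : PP/NP
    [7,8] "today" : NP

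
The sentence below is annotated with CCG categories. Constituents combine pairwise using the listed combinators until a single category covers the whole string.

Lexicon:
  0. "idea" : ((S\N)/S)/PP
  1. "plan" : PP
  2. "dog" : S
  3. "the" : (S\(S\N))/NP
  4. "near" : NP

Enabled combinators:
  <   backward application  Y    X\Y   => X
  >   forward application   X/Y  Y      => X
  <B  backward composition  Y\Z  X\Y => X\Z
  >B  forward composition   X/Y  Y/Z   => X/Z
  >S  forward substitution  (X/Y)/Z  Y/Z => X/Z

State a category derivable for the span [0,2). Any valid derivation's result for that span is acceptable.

(S\N)/S

[0,5] S   <
  [0,3] S\N   >
    [0,2] (S\N)/S   >
      [0,1] "idea" : ((S\N)/S)/PP
      [1,2] "plan" : PP
    [2,3] "dog" : S
  [3,5] S\(S\N)   >
    [3,4] "the" : (S\(S\N))/NP
    [4,5] "near" : NP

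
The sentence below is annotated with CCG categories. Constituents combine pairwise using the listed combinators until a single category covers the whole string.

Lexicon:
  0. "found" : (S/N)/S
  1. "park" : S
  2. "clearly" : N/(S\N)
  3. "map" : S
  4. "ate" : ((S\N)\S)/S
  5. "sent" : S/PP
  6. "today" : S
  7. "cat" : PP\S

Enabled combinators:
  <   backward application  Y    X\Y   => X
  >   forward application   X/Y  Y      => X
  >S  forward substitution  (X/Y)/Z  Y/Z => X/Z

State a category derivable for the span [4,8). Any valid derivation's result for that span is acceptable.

(S\N)\S

[0,8] S   >
  [0,2] S/N   >
    [0,1] "found" : (S/N)/S
    [1,2] "park" : S
  [2,8] N   >
    [2,3] "clearly" : N/(S\N)
    [3,8] S\N   <
      [3,4] "map" : S
      [4,8] (S\N)\S   >
        [4,5] "ate" : ((S\N)\S)/S
        [5,8] S   >
          [5,6] "sent" : S/PP
          [6,8] PP   <
            [6,7] "today" : S
            [7,8] "cat" : PP\S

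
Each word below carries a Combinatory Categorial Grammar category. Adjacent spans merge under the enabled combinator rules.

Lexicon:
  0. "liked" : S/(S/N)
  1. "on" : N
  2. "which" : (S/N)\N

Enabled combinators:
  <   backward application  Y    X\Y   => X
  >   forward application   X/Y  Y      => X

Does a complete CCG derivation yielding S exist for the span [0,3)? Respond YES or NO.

YES

[0,3] S   >
  [0,1] "liked" : S/(S/N)
  [1,3] S/N   <
    [1,2] "on" : N
    [2,3] "which" : (S/N)\N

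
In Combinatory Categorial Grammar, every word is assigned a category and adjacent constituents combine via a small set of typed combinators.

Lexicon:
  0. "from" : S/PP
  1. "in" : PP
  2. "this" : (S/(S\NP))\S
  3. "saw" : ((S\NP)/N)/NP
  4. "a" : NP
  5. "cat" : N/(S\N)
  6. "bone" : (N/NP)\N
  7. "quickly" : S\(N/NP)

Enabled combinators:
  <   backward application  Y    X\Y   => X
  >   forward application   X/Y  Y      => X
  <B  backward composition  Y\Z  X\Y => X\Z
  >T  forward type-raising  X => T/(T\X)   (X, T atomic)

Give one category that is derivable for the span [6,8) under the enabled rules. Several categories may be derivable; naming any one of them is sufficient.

S\N

[0,8] S   >
  [0,3] S/(S\NP)   <
    [0,2] S   >
      [0,1] "from" : S/PP
      [1,2] "in" : PP
    [2,3] "this" : (S/(S\NP))\S
  [3,8] S\NP   >
    [3,5] (S\NP)/N   >
      [3,4] "saw" : ((S\NP)/N)/NP
      [4,5] "a" : NP
    [5,8] N   >
      [5,6] "cat" : N/(S\N)
      [6,8] S\N   <B
        [6,7] "bone" : (N/NP)\N
        [7,8] "quickly" : S\(N/NP)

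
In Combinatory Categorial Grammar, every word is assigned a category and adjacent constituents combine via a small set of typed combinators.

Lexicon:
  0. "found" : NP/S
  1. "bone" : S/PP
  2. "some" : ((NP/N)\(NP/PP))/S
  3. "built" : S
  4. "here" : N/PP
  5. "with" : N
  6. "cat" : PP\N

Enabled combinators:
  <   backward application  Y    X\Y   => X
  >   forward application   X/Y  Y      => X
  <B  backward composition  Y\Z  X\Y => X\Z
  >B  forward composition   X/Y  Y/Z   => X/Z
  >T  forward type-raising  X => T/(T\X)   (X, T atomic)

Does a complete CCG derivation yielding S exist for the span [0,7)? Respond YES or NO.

NO

NP/S S/PP ((NP/N)\(NP/PP))/S S N/PP N PP\N
CKY chart[0,7] = {N/(N\NP), NP, NP/(NP\NP), NP/(N\N), NP/(PP\PP), PP/(PP\NP), S/(S\NP)}; S ∉ chart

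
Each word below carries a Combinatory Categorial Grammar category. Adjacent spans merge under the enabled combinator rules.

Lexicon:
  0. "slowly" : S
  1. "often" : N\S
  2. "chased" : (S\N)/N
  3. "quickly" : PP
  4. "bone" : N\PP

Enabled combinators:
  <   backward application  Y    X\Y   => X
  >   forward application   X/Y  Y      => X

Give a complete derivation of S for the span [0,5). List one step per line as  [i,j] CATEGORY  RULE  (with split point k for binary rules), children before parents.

[0,1] S  lex  "slowly"
[1,2] N\S  lex  "often"
[0,2] N  <  k=1
[2,3] (S\N)/N  lex  "chased"
[3,4] PP  lex  "quickly"
[4,5] N\PP  lex  "bone"
[3,5] N  <  k=4
[2,5] S\N  >  k=3
[0,5] S  <  k=2

[0,5] S   <
  [0,2] N   <
    [0,1] "slowly" : S
    [1,2] "often" : N\S
  [2,5] S\N   >
    [2,3] "chased" : (S\N)/N
    [3,5] N   <
      [3,4] "quickly" : PP
      [4,5] "bone" : N\PP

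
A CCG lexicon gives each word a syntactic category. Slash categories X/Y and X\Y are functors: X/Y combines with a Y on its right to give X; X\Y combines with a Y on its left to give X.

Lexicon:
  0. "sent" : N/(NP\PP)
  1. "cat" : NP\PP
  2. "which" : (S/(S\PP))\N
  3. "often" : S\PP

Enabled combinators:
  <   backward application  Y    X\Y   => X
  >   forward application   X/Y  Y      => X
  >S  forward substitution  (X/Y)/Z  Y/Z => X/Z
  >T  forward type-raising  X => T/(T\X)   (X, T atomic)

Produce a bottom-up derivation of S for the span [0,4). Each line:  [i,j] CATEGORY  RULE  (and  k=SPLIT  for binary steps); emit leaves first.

[0,1] N/(NP\PP)  lex  "sent"
[1,2] NP\PP  lex  "cat"
[0,2] N  >  k=1
[2,3] (S/(S\PP))\N  lex  "which"
[0,3] S/(S\PP)  <  k=2
[3,4] S\PP  lex  "often"
[0,4] S  >  k=3

[0,4] S   >
  [0,3] S/(S\PP)   <
    [0,2] N   >
      [0,1] "sent" : N/(NP\PP)
      [1,2] "cat" : NP\PP
    [2,3] "which" : (S/(S\PP))\N
  [3,4] "often" : S\PP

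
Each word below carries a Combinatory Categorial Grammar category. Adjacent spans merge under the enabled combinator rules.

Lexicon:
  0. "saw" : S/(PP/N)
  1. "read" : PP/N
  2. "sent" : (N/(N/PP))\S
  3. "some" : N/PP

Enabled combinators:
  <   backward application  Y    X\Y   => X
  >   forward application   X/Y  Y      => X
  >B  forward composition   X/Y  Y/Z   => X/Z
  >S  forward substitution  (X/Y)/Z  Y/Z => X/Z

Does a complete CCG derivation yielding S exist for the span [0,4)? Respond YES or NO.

S/(PP/N) PP/N (N/(N/PP))\S N/PP
CKY chart[0,4] = {N}; S ∉ chart

NO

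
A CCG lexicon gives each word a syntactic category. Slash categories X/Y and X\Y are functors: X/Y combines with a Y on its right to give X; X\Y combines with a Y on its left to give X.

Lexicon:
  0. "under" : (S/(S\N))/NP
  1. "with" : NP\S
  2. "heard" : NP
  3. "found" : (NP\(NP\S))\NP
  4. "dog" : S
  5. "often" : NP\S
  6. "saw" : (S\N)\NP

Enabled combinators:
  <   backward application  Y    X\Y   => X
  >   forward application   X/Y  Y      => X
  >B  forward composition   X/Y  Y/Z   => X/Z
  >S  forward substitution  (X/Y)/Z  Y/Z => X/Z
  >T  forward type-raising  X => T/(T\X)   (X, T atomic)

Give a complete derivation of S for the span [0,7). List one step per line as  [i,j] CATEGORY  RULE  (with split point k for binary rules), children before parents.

[0,7] S   >
  [0,4] S/(S\N)   >
    [0,1] "under" : (S/(S\N))/NP
    [1,4] NP   <
      [1,2] "with" : NP\S
      [2,4] NP\(NP\S)   <
        [2,3] "heard" : NP
        [3,4] "found" : (NP\(NP\S))\NP
  [4,7] S\N   <
    [4,6] NP   >
      [4,5] NP/(NP\S)   >T
        [4,5] "dog" : S
      [5,6] "often" : NP\S
    [6,7] "saw" : (S\N)\NP

[0,1] (S/(S\N))/NP  lex  "under"
[1,2] NP\S  lex  "with"
[2,3] NP  lex  "heard"
[3,4] (NP\(NP\S))\NP  lex  "found"
[2,4] NP\(NP\S)  <  k=3
[1,4] NP  <  k=2
[0,4] S/(S\N)  >  k=1
[4,5] S  lex  "dog"
[4,5] NP/(NP\S)  >T
[5,6] NP\S  lex  "often"
[4,6] NP  >  k=5
[6,7] (S\N)\NP  lex  "saw"
[4,7] S\N  <  k=6
[0,7] S  >  k=4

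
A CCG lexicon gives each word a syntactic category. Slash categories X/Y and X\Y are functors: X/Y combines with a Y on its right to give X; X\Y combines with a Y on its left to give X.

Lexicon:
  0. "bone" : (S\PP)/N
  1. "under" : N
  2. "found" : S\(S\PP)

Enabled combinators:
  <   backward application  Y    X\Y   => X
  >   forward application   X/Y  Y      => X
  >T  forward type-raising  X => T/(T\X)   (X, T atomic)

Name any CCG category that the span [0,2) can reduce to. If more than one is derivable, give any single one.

S\PP

[0,3] S   <
  [0,2] S\PP   >
    [0,1] "bone" : (S\PP)/N
    [1,2] "under" : N
  [2,3] "found" : S\(S\PP)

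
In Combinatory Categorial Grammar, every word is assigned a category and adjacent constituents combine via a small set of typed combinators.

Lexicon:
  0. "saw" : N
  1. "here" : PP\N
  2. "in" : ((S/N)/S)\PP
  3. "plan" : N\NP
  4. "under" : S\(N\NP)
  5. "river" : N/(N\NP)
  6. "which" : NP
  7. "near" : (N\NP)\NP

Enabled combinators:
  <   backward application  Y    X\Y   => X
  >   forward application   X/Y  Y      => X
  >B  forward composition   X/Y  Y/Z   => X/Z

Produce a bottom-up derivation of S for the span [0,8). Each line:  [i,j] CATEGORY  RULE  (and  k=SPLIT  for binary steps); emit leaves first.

[0,1] N  lex  "saw"
[1,2] PP\N  lex  "here"
[0,2] PP  <  k=1
[2,3] ((S/N)/S)\PP  lex  "in"
[0,3] (S/N)/S  <  k=2
[3,4] N\NP  lex  "plan"
[4,5] S\(N\NP)  lex  "under"
[3,5] S  <  k=4
[0,5] S/N  >  k=3
[5,6] N/(N\NP)  lex  "river"
[6,7] NP  lex  "which"
[7,8] (N\NP)\NP  lex  "near"
[6,8] N\NP  <  k=7
[5,8] N  >  k=6
[0,8] S  >  k=5

[0,8] S   >
  [0,5] S/N   >
    [0,3] (S/N)/S   <
      [0,2] PP   <
        [0,1] "saw" : N
        [1,2] "here" : PP\N
      [2,3] "in" : ((S/N)/S)\PP
    [3,5] S   <
      [3,4] "plan" : N\NP
      [4,5] "under" : S\(N\NP)
  [5,8] N   >
    [5,6] "river" : N/(N\NP)
    [6,8] N\NP   <
      [6,7] "which" : NP
      [7,8] "near" : (N\NP)\NP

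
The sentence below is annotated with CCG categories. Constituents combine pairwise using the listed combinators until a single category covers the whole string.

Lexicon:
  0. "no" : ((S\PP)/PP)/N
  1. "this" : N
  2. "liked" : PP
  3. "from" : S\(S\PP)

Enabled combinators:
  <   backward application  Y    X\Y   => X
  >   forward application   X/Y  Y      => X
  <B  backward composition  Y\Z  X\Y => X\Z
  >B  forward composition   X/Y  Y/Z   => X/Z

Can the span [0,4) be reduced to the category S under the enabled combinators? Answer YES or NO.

YES

[0,4] S   <
  [0,3] S\PP   >
    [0,2] (S\PP)/PP   >
      [0,1] "no" : ((S\PP)/PP)/N
      [1,2] "this" : N
    [2,3] "liked" : PP
  [3,4] "from" : S\(S\PP)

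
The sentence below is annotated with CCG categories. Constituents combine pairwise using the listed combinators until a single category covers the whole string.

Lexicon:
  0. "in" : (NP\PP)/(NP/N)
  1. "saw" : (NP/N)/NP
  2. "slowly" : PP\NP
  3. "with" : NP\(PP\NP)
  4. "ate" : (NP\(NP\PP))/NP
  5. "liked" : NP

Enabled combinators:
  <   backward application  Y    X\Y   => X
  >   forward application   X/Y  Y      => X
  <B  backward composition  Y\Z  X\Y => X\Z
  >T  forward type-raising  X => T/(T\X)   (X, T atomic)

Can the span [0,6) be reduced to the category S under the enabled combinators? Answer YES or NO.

(NP\PP)/(NP/N) (NP/N)/NP PP\NP NP\(PP\NP) (NP\(NP\PP))/NP NP
CKY chart[0,6] = {N/(N\NP), NP, NP/(NP\NP), PP/(PP\NP), S/(S\NP)}; S ∉ chart

NO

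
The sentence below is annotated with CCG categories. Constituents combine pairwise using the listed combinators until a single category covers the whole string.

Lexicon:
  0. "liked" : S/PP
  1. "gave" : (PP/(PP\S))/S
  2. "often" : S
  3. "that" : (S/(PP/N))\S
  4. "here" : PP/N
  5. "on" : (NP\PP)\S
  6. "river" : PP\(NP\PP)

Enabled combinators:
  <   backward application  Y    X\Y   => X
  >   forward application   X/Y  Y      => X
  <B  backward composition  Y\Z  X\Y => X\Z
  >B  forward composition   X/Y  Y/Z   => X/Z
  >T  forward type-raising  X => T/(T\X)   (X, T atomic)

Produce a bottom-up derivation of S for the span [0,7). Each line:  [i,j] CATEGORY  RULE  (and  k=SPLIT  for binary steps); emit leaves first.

[0,1] S/PP  lex  "liked"
[1,2] (PP/(PP\S))/S  lex  "gave"
[2,3] S  lex  "often"
[3,4] (S/(PP/N))\S  lex  "that"
[2,4] S/(PP/N)  <  k=3
[4,5] PP/N  lex  "here"
[2,5] S  >  k=4
[1,5] PP/(PP\S)  >  k=2
[5,6] (NP\PP)\S  lex  "on"
[6,7] PP\(NP\PP)  lex  "river"
[5,7] PP\S  <B  k=6
[1,7] PP  >  k=5
[0,7] S  >  k=1

[0,7] S   >
  [0,1] "liked" : S/PP
  [1,7] PP   >
    [1,5] PP/(PP\S)   >
      [1,2] "gave" : (PP/(PP\S))/S
      [2,5] S   >
        [2,4] S/(PP/N)   <
          [2,3] "often" : S
          [3,4] "that" : (S/(PP/N))\S
        [4,5] "here" : PP/N
    [5,7] PP\S   <B
      [5,6] "on" : (NP\PP)\S
      [6,7] "river" : PP\(NP\PP)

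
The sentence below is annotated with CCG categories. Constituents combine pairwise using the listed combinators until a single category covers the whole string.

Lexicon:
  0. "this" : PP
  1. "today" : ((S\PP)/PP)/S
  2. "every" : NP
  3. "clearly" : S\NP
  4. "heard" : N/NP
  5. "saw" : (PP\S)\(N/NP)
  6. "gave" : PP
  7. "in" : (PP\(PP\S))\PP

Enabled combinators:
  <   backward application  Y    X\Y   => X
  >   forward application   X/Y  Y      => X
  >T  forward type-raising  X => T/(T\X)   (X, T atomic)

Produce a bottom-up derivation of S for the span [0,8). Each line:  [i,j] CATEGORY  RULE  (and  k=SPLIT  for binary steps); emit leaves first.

[0,1] PP  lex  "this"
[0,1] S/(S\PP)  >T
[1,2] ((S\PP)/PP)/S  lex  "today"
[2,3] NP  lex  "every"
[2,3] S/(S\NP)  >T
[3,4] S\NP  lex  "clearly"
[2,4] S  >  k=3
[1,4] (S\PP)/PP  >  k=2
[4,5] N/NP  lex  "heard"
[5,6] (PP\S)\(N/NP)  lex  "saw"
[4,6] PP\S  <  k=5
[6,7] PP  lex  "gave"
[7,8] (PP\(PP\S))\PP  lex  "in"
[6,8] PP\(PP\S)  <  k=7
[4,8] PP  <  k=6
[1,8] S\PP  >  k=4
[0,8] S  >  k=1

[0,8] S   >
  [0,1] S/(S\PP)   >T
    [0,1] "this" : PP
  [1,8] S\PP   >
    [1,4] (S\PP)/PP   >
      [1,2] "today" : ((S\PP)/PP)/S
      [2,4] S   >
        [2,3] S/(S\NP)   >T
          [2,3] "every" : NP
        [3,4] "clearly" : S\NP
    [4,8] PP   <
      [4,6] PP\S   <
        [4,5] "heard" : N/NP
        [5,6] "saw" : (PP\S)\(N/NP)
      [6,8] PP\(PP\S)   <
        [6,7] "gave" : PP
        [7,8] "in" : (PP\(PP\S))\PP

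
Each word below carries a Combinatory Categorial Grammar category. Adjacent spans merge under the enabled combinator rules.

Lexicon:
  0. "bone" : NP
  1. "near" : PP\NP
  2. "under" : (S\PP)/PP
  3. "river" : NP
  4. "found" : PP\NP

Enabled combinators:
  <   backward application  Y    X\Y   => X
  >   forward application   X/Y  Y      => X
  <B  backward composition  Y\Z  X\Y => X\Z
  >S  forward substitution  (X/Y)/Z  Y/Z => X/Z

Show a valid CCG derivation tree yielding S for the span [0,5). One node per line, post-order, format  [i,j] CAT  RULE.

[0,1] NP  lex  "bone"
[1,2] PP\NP  lex  "near"
[0,2] PP  <  k=1
[2,3] (S\PP)/PP  lex  "under"
[3,4] NP  lex  "river"
[4,5] PP\NP  lex  "found"
[3,5] PP  <  k=4
[2,5] S\PP  >  k=3
[0,5] S  <  k=2

[0,5] S   <
  [0,2] PP   <
    [0,1] "bone" : NP
    [1,2] "near" : PP\NP
  [2,5] S\PP   >
    [2,3] "under" : (S\PP)/PP
    [3,5] PP   <
      [3,4] "river" : NP
      [4,5] "found" : PP\NP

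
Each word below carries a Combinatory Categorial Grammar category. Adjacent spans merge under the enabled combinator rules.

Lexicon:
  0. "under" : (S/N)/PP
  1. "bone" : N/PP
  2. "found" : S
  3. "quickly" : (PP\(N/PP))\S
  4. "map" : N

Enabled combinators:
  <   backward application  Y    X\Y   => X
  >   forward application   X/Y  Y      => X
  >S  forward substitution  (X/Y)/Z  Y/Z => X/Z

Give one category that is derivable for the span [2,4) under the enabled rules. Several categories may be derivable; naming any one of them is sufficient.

PP\(N/PP)

[0,5] S   >
  [0,4] S/N   >
    [0,1] "under" : (S/N)/PP
    [1,4] PP   <
      [1,2] "bone" : N/PP
      [2,4] PP\(N/PP)   <
        [2,3] "found" : S
        [3,4] "quickly" : (PP\(N/PP))\S
  [4,5] "map" : N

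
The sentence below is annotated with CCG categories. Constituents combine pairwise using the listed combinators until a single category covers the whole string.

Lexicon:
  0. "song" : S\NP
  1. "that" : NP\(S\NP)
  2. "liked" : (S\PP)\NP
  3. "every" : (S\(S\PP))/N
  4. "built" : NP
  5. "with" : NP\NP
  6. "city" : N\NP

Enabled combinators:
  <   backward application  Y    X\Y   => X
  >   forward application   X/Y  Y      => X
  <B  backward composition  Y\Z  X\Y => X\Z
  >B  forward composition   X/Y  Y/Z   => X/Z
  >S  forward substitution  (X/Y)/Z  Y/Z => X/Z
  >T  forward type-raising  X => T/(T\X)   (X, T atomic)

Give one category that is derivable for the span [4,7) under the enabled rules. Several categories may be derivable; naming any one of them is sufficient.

N

[0,7] S   <
  [0,3] S\PP   <
    [0,2] NP   <
      [0,1] "song" : S\NP
      [1,2] "that" : NP\(S\NP)
    [2,3] "liked" : (S\PP)\NP
  [3,7] S\(S\PP)   >
    [3,4] "every" : (S\(S\PP))/N
    [4,7] N   <
      [4,5] "built" : NP
      [5,7] N\NP   <B
        [5,6] "with" : NP\NP
        [6,7] "city" : N\NP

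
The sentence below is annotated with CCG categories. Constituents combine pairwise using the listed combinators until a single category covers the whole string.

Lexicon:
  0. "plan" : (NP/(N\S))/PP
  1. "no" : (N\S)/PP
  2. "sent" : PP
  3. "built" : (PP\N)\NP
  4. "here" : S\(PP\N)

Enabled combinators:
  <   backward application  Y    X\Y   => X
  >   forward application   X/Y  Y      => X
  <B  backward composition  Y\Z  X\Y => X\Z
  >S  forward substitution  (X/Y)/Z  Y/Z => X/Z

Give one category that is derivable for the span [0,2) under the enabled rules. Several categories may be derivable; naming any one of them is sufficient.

NP/PP

[0,5] S   <
  [0,3] NP   >
    [0,2] NP/PP   >S
      [0,1] "plan" : (NP/(N\S))/PP
      [1,2] "no" : (N\S)/PP
    [2,3] "sent" : PP
  [3,5] S\NP   <B
    [3,4] "built" : (PP\N)\NP
    [4,5] "here" : S\(PP\N)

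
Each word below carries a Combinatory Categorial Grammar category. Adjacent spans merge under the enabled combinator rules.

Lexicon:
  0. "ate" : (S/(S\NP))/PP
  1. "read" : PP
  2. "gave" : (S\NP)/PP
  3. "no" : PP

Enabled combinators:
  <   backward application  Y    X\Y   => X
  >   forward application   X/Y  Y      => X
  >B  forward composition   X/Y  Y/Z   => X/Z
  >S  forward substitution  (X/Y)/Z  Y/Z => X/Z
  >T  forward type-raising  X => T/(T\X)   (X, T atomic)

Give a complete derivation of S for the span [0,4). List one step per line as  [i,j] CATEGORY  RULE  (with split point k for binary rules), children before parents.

[0,4] S   >
  [0,2] S/(S\NP)   >
    [0,1] "ate" : (S/(S\NP))/PP
    [1,2] "read" : PP
  [2,4] S\NP   >
    [2,3] "gave" : (S\NP)/PP
    [3,4] "no" : PP

[0,1] (S/(S\NP))/PP  lex  "ate"
[1,2] PP  lex  "read"
[0,2] S/(S\NP)  >  k=1
[2,3] (S\NP)/PP  lex  "gave"
[3,4] PP  lex  "no"
[2,4] S\NP  >  k=3
[0,4] S  >  k=2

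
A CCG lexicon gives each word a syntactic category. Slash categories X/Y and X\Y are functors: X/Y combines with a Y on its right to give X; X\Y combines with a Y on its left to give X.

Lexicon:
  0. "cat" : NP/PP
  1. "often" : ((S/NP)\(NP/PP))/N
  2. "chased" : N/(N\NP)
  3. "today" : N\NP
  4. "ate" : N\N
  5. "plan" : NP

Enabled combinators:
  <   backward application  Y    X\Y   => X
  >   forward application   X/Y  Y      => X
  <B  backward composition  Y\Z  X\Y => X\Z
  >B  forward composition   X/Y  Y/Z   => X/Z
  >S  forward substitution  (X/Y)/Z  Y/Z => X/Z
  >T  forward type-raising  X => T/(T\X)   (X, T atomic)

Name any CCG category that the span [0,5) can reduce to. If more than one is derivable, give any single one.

S/NP

[0,6] S   >
  [0,5] S/NP   <
    [0,1] "cat" : NP/PP
    [1,5] (S/NP)\(NP/PP)   >
      [1,2] "often" : ((S/NP)\(NP/PP))/N
      [2,5] N   >
        [2,3] "chased" : N/(N\NP)
        [3,5] N\NP   <B
          [3,4] "today" : N\NP
          [4,5] "ate" : N\N
  [5,6] "plan" : NP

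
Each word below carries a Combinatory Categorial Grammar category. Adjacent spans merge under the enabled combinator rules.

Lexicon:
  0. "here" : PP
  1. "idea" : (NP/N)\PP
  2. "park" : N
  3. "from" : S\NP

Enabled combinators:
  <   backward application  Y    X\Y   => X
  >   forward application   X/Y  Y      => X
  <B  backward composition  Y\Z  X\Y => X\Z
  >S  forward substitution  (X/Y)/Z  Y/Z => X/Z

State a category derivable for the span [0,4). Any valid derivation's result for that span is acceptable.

S

[0,4] S   <
  [0,3] NP   >
    [0,2] NP/N   <
      [0,1] "here" : PP
      [1,2] "idea" : (NP/N)\PP
    [2,3] "park" : N
  [3,4] "from" : S\NP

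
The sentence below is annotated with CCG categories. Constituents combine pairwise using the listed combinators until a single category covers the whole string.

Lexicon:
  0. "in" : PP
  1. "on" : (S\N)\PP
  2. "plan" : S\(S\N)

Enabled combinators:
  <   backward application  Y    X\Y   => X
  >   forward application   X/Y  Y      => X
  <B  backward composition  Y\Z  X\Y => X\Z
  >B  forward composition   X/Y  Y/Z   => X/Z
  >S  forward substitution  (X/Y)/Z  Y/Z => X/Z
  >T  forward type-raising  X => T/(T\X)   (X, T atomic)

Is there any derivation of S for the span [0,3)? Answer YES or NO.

YES

[0,3] S   >
  [0,1] S/(S\PP)   >T
    [0,1] "in" : PP
  [1,3] S\PP   <B
    [1,2] "on" : (S\N)\PP
    [2,3] "plan" : S\(S\N)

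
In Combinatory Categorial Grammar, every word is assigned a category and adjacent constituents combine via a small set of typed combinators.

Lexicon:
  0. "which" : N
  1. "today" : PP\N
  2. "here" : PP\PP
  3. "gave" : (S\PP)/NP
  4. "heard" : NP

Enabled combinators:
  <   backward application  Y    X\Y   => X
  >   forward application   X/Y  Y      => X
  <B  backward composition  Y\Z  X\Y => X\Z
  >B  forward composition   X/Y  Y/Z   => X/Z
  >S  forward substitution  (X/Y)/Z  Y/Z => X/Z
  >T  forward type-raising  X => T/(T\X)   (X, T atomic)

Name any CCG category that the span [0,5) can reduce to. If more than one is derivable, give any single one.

S

[0,5] S   <
  [0,3] PP   <
    [0,1] "which" : N
    [1,3] PP\N   <B
      [1,2] "today" : PP\N
      [2,3] "here" : PP\PP
  [3,5] S\PP   >
    [3,4] "gave" : (S\PP)/NP
    [4,5] "heard" : NP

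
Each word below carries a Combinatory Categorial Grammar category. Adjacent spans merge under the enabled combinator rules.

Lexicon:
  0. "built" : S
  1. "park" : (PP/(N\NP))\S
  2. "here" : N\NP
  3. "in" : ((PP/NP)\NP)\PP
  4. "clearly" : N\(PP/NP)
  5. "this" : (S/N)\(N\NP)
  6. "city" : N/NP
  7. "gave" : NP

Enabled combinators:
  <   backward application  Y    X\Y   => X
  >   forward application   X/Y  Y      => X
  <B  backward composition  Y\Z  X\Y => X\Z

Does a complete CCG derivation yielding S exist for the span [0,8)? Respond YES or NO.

YES

[0,8] S   >
  [0,6] S/N   <
    [0,5] N\NP   <B
      [0,4] (PP/NP)\NP   <
        [0,3] PP   >
          [0,2] PP/(N\NP)   <
            [0,1] "built" : S
            [1,2] "park" : (PP/(N\NP))\S
          [2,3] "here" : N\NP
        [3,4] "in" : ((PP/NP)\NP)\PP
      [4,5] "clearly" : N\(PP/NP)
    [5,6] "this" : (S/N)\(N\NP)
  [6,8] N   >
    [6,7] "city" : N/NP
    [7,8] "gave" : NP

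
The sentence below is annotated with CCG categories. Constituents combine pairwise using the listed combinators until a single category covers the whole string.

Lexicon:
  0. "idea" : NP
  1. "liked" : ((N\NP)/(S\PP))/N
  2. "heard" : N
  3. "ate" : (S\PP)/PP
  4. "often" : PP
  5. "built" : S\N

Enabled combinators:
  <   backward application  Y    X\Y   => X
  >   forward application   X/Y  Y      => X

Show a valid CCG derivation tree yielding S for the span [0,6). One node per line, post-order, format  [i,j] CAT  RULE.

[0,1] NP  lex  "idea"
[1,2] ((N\NP)/(S\PP))/N  lex  "liked"
[2,3] N  lex  "heard"
[1,3] (N\NP)/(S\PP)  >  k=2
[3,4] (S\PP)/PP  lex  "ate"
[4,5] PP  lex  "often"
[3,5] S\PP  >  k=4
[1,5] N\NP  >  k=3
[0,5] N  <  k=1
[5,6] S\N  lex  "built"
[0,6] S  <  k=5

[0,6] S   <
  [0,5] N   <
    [0,1] "idea" : NP
    [1,5] N\NP   >
      [1,3] (N\NP)/(S\PP)   >
        [1,2] "liked" : ((N\NP)/(S\PP))/N
        [2,3] "heard" : N
      [3,5] S\PP   >
        [3,4] "ate" : (S\PP)/PP
        [4,5] "often" : PP
  [5,6] "built" : S\N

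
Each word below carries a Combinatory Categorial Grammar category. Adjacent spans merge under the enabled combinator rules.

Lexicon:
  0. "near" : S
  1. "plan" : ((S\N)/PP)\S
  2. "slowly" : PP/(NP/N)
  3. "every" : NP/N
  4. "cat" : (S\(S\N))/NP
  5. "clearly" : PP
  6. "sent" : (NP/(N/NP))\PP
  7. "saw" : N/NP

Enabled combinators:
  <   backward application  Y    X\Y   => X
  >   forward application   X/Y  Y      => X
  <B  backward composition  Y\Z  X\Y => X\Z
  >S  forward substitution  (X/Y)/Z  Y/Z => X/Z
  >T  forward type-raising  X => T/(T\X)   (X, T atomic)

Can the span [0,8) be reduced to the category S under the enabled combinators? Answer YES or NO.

[0,8] S   <
  [0,4] S\N   >
    [0,2] (S\N)/PP   <
      [0,1] "near" : S
      [1,2] "plan" : ((S\N)/PP)\S
    [2,4] PP   >
      [2,3] "slowly" : PP/(NP/N)
      [3,4] "every" : NP/N
  [4,8] S\(S\N)   >
    [4,5] "cat" : (S\(S\N))/NP
    [5,8] NP   >
      [5,7] NP/(N/NP)   <
        [5,6] "clearly" : PP
        [6,7] "sent" : (NP/(N/NP))\PP
      [7,8] "saw" : N/NP

YES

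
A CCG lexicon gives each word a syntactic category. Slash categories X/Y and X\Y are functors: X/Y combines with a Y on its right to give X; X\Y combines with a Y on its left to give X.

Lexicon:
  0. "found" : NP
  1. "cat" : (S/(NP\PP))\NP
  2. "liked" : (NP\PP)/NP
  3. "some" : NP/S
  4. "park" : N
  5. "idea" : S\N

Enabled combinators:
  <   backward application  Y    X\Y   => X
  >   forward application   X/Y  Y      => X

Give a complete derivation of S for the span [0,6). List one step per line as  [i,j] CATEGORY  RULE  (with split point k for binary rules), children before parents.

[0,1] NP  lex  "found"
[1,2] (S/(NP\PP))\NP  lex  "cat"
[0,2] S/(NP\PP)  <  k=1
[2,3] (NP\PP)/NP  lex  "liked"
[3,4] NP/S  lex  "some"
[4,5] N  lex  "park"
[5,6] S\N  lex  "idea"
[4,6] S  <  k=5
[3,6] NP  >  k=4
[2,6] NP\PP  >  k=3
[0,6] S  >  k=2

[0,6] S   >
  [0,2] S/(NP\PP)   <
    [0,1] "found" : NP
    [1,2] "cat" : (S/(NP\PP))\NP
  [2,6] NP\PP   >
    [2,3] "liked" : (NP\PP)/NP
    [3,6] NP   >
      [3,4] "some" : NP/S
      [4,6] S   <
        [4,5] "park" : N
        [5,6] "idea" : S\N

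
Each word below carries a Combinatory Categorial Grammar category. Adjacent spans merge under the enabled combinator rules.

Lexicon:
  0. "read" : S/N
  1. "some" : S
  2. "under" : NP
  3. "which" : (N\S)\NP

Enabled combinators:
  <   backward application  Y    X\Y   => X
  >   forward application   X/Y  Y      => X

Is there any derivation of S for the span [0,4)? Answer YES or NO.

YES

[0,4] S   >
  [0,1] "read" : S/N
  [1,4] N   <
    [1,2] "some" : S
    [2,4] N\S   <
      [2,3] "under" : NP
      [3,4] "which" : (N\S)\NP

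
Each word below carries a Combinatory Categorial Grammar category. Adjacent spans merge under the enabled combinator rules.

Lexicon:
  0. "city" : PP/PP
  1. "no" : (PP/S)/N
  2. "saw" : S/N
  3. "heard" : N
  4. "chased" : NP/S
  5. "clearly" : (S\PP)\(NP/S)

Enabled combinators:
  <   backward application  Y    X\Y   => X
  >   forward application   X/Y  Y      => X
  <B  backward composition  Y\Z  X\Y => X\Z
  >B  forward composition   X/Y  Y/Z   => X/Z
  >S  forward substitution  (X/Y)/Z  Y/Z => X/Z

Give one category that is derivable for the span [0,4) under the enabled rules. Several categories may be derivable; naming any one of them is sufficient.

[0,6] S   <
  [0,4] PP   >
    [0,3] PP/N   >B
      [0,1] "city" : PP/PP
      [1,3] PP/N   >S
        [1,2] "no" : (PP/S)/N
        [2,3] "saw" : S/N
    [3,4] "heard" : N
  [4,6] S\PP   <
    [4,5] "chased" : NP/S
    [5,6] "clearly" : (S\PP)\(NP/S)

PP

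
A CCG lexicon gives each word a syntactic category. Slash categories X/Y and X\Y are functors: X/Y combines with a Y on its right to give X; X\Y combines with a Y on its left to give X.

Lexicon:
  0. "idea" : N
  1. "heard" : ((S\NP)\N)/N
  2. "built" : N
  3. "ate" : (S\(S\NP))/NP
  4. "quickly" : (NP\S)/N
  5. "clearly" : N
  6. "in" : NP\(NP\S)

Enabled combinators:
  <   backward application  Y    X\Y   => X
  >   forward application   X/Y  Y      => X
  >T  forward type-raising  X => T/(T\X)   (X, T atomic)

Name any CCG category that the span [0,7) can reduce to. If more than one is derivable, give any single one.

S

[0,7] S   <
  [0,3] S\NP   <
    [0,1] "idea" : N
    [1,3] (S\NP)\N   >
      [1,2] "heard" : ((S\NP)\N)/N
      [2,3] "built" : N
  [3,7] S\(S\NP)   >
    [3,4] "ate" : (S\(S\NP))/NP
    [4,7] NP   <
      [4,6] NP\S   >
        [4,5] "quickly" : (NP\S)/N
        [5,6] "clearly" : N
      [6,7] "in" : NP\(NP\S)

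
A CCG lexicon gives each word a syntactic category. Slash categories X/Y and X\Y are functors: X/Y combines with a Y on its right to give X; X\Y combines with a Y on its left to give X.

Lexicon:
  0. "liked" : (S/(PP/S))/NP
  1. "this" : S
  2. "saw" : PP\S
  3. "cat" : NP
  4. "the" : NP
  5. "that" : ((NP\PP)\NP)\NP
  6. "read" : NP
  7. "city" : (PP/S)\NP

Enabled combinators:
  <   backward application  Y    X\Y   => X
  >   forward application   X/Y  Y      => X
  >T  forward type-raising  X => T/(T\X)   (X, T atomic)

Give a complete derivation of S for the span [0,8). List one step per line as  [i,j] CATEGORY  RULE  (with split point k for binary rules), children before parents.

[0,1] (S/(PP/S))/NP  lex  "liked"
[1,2] S  lex  "this"
[1,2] PP/(PP\S)  >T
[2,3] PP\S  lex  "saw"
[1,3] PP  >  k=2
[3,4] NP  lex  "cat"
[4,5] NP  lex  "the"
[5,6] ((NP\PP)\NP)\NP  lex  "that"
[4,6] (NP\PP)\NP  <  k=5
[3,6] NP\PP  <  k=4
[1,6] NP  <  k=3
[0,6] S/(PP/S)  >  k=1
[6,7] NP  lex  "read"
[7,8] (PP/S)\NP  lex  "city"
[6,8] PP/S  <  k=7
[0,8] S  >  k=6

[0,8] S   >
  [0,6] S/(PP/S)   >
    [0,1] "liked" : (S/(PP/S))/NP
    [1,6] NP   <
      [1,3] PP   >
        [1,2] PP/(PP\S)   >T
          [1,2] "this" : S
        [2,3] "saw" : PP\S
      [3,6] NP\PP   <
        [3,4] "cat" : NP
        [4,6] (NP\PP)\NP   <
          [4,5] "the" : NP
          [5,6] "that" : ((NP\PP)\NP)\NP
  [6,8] PP/S   <
    [6,7] "read" : NP
    [7,8] "city" : (PP/S)\NP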